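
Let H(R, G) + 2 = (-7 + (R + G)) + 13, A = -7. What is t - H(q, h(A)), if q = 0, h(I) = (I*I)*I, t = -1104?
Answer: -765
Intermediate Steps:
h(I) = I**3 (h(I) = I**2*I = I**3)
H(R, G) = 4 + G + R (H(R, G) = -2 + ((-7 + (R + G)) + 13) = -2 + ((-7 + (G + R)) + 13) = -2 + ((-7 + G + R) + 13) = -2 + (6 + G + R) = 4 + G + R)
t - H(q, h(A)) = -1104 - (4 + (-7)**3 + 0) = -1104 - (4 - 343 + 0) = -1104 - 1*(-339) = -1104 + 339 = -765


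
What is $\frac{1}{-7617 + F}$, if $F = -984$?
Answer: $- \frac{1}{8601} \approx -0.00011627$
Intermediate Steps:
$\frac{1}{-7617 + F} = \frac{1}{-7617 - 984} = \frac{1}{-8601} = - \frac{1}{8601}$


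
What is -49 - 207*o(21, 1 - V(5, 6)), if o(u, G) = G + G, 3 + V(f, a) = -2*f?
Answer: -5845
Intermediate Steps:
V(f, a) = -3 - 2*f
o(u, G) = 2*G
-49 - 207*o(21, 1 - V(5, 6)) = -49 - 414*(1 - (-3 - 2*5)) = -49 - 414*(1 - (-3 - 10)) = -49 - 414*(1 - 1*(-13)) = -49 - 414*(1 + 13) = -49 - 414*14 = -49 - 207*28 = -49 - 5796 = -5845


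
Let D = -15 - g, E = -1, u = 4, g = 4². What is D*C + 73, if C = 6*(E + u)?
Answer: -485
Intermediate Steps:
g = 16
D = -31 (D = -15 - 1*16 = -15 - 16 = -31)
C = 18 (C = 6*(-1 + 4) = 6*3 = 18)
D*C + 73 = -31*18 + 73 = -558 + 73 = -485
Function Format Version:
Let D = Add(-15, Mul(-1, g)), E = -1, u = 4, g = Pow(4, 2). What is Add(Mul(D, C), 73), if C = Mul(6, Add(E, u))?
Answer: -485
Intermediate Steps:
g = 16
D = -31 (D = Add(-15, Mul(-1, 16)) = Add(-15, -16) = -31)
C = 18 (C = Mul(6, Add(-1, 4)) = Mul(6, 3) = 18)
Add(Mul(D, C), 73) = Add(Mul(-31, 18), 73) = Add(-558, 73) = -485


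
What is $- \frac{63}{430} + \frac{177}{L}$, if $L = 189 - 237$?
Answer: $- \frac{13189}{3440} \approx -3.834$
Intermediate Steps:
$L = -48$ ($L = 189 - 237 = -48$)
$- \frac{63}{430} + \frac{177}{L} = - \frac{63}{430} + \frac{177}{-48} = \left(-63\right) \frac{1}{430} + 177 \left(- \frac{1}{48}\right) = - \frac{63}{430} - \frac{59}{16} = - \frac{13189}{3440}$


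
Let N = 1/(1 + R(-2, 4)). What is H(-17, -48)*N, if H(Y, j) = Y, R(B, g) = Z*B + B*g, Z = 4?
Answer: 17/15 ≈ 1.1333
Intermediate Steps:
R(B, g) = 4*B + B*g
N = -1/15 (N = 1/(1 - 2*(4 + 4)) = 1/(1 - 2*8) = 1/(1 - 16) = 1/(-15) = -1/15 ≈ -0.066667)
H(-17, -48)*N = -17*(-1/15) = 17/15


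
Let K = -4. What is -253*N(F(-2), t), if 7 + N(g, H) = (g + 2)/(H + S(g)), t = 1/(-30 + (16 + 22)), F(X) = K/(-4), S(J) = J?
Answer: 3289/3 ≈ 1096.3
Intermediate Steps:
F(X) = 1 (F(X) = -4/(-4) = -4*(-1/4) = 1)
t = 1/8 (t = 1/(-30 + 38) = 1/8 ≈ 0.12500)
N(g, H) = -7 + (2 + g)/(H + g) (N(g, H) = -7 + (g + 2)/(H + g) = -7 + (2 + g)/(H + g))
-253*N(F(-2), t) = -253*(2 - 7*1/8 - 6*1)/(1/8 + 1) = -253*(2 - 7/8 - 6)/9/8 = -2024*(-39)/(9*8) = -253*(-13/3) = 3289/3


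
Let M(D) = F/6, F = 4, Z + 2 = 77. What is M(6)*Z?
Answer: 50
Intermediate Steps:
Z = 75 (Z = -2 + 77 = 75)
M(D) = ⅔ (M(D) = 4/6 = 4*(⅙) = ⅔)
M(6)*Z = (⅔)*75 = 50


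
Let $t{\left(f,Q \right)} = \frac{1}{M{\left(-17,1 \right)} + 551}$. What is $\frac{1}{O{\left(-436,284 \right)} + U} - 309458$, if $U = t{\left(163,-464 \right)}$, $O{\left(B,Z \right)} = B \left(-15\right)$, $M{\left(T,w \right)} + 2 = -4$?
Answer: $- \frac{1103001458313}{3564301} \approx -3.0946 \cdot 10^{5}$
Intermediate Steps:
$M{\left(T,w \right)} = -6$ ($M{\left(T,w \right)} = -2 - 4 = -6$)
$O{\left(B,Z \right)} = - 15 B$
$t{\left(f,Q \right)} = \frac{1}{545}$ ($t{\left(f,Q \right)} = \frac{1}{-6 + 551} = \frac{1}{545}$)
$U = \frac{1}{545} \approx 0.0018349$
$\frac{1}{O{\left(-436,284 \right)} + U} - 309458 = \frac{1}{\left(-15\right) \left(-436\right) + \frac{1}{545}} - 309458 = \frac{1}{6540 + \frac{1}{545}} - 309458 = \frac{1}{\frac{3564301}{545}} - 309458 = \frac{545}{3564301} - 309458 = - \frac{1103001458313}{3564301}$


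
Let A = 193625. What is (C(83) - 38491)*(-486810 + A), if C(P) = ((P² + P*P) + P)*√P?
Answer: 11284983835 - 4063837285*√83 ≈ -2.5738e+10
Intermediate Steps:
C(P) = √P*(P + 2*P²) (C(P) = ((P² + P²) + P)*√P = (2*P² + P)*√P = (P + 2*P²)*√P = √P*(P + 2*P²))
(C(83) - 38491)*(-486810 + A) = (83^(3/2)*(1 + 2*83) - 38491)*(-486810 + 193625) = ((83*√83)*(1 + 166) - 38491)*(-293185) = ((83*√83)*167 - 38491)*(-293185) = (13861*√83 - 38491)*(-293185) = (-38491 + 13861*√83)*(-293185) = 11284983835 - 4063837285*√83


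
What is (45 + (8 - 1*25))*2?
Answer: 56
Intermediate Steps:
(45 + (8 - 1*25))*2 = (45 + (8 - 25))*2 = (45 - 17)*2 = 28*2 = 56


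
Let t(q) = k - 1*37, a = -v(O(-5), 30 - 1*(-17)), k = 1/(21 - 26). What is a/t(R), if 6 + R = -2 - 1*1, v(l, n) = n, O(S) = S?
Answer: 235/186 ≈ 1.2634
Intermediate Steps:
k = -⅕ (k = 1/(-5) = -⅕ ≈ -0.20000)
R = -9 (R = -6 + (-2 - 1*1) = -6 + (-2 - 1) = -6 - 3 = -9)
a = -47 (a = -(30 - 1*(-17)) = -(30 + 17) = -1*47 = -47)
t(q) = -186/5 (t(q) = -⅕ - 1*37 = -⅕ - 37 = -186/5)
a/t(R) = -47/(-186/5) = -47*(-5/186) = 235/186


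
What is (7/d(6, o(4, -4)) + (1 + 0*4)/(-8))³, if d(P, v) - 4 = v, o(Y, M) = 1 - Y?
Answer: 166375/512 ≈ 324.95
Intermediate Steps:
d(P, v) = 4 + v
(7/d(6, o(4, -4)) + (1 + 0*4)/(-8))³ = (7/(4 + (1 - 1*4)) + (1 + 0*4)/(-8))³ = (7/(4 + (1 - 4)) + (1 + 0)*(-⅛))³ = (7/(4 - 3) + 1*(-⅛))³ = (7/1 - ⅛)³ = (7*1 - ⅛)³ = (7 - ⅛)³ = (55/8)³ = 166375/512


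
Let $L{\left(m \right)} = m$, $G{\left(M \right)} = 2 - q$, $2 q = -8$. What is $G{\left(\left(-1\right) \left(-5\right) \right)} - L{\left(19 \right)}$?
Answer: $-13$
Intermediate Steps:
$q = -4$ ($q = \frac{1}{2} \left(-8\right) = -4$)
$G{\left(M \right)} = 6$ ($G{\left(M \right)} = 2 - -4 = 2 + 4 = 6$)
$G{\left(\left(-1\right) \left(-5\right) \right)} - L{\left(19 \right)} = 6 - 19 = -13$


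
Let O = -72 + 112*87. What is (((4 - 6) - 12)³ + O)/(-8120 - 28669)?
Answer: -6928/36789 ≈ -0.18832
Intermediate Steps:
O = 9672 (O = -72 + 9744 = 9672)
(((4 - 6) - 12)³ + O)/(-8120 - 28669) = (((4 - 6) - 12)³ + 9672)/(-8120 - 28669) = ((-2 - 12)³ + 9672)/(-36789) = ((-14)³ + 9672)*(-1/36789) = (-2744 + 9672)*(-1/36789) = 6928*(-1/36789) = -6928/36789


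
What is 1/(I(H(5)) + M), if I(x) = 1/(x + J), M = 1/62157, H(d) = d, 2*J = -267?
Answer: -15974349/124057 ≈ -128.77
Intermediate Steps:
J = -267/2 (J = (1/2)*(-267) = -267/2 ≈ -133.50)
M = 1/62157 ≈ 1.6088e-5
I(x) = 1/(-267/2 + x) (I(x) = 1/(x - 267/2) = 1/(-267/2 + x))
1/(I(H(5)) + M) = 1/(2/(-267 + 2*5) + 1/62157) = 1/(2/(-267 + 10) + 1/62157) = 1/(2/(-257) + 1/62157) = 1/(2*(-1/257) + 1/62157) = 1/(-2/257 + 1/62157) = 1/(-124057/15974349) = -15974349/124057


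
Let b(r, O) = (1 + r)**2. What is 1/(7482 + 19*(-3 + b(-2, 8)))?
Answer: 1/7444 ≈ 0.00013434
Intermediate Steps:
1/(7482 + 19*(-3 + b(-2, 8))) = 1/(7482 + 19*(-3 + (1 - 2)**2)) = 1/(7482 + 19*(-3 + (-1)**2)) = 1/(7482 + 19*(-3 + 1)) = 1/(7482 + 19*(-2)) = 1/(7482 - 38) = 1/7444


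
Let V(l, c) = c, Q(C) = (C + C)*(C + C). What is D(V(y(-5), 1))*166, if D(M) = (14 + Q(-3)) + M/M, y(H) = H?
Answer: 8466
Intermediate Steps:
Q(C) = 4*C**2 (Q(C) = (2*C)*(2*C) = 4*C**2)
D(M) = 51 (D(M) = (14 + 4*(-3)**2) + M/M = (14 + 4*9) + 1 = (14 + 36) + 1 = 50 + 1 = 51)
D(V(y(-5), 1))*166 = 51*166 = 8466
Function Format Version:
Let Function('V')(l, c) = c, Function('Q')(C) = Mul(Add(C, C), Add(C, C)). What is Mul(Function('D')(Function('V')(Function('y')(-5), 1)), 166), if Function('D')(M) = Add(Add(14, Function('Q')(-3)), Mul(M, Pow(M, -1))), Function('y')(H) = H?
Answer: 8466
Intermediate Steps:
Function('Q')(C) = Mul(4, Pow(C, 2)) (Function('Q')(C) = Mul(Mul(2, C), Mul(2, C)) = Mul(4, Pow(C, 2)))
Function('D')(M) = 51 (Function('D')(M) = Add(Add(14, Mul(4, Pow(-3, 2))), Mul(M, Pow(M, -1))) = Add(Add(14, Mul(4, 9)), 1) = Add(Add(14, 36), 1) = Add(50, 1) = 51)
Mul(Function('D')(Function('V')(Function('y')(-5), 1)), 166) = Mul(51, 166) = 8466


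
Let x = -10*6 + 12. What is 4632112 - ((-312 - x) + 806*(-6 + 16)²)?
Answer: 4551776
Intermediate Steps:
x = -48 (x = -60 + 12 = -48)
4632112 - ((-312 - x) + 806*(-6 + 16)²) = 4632112 - ((-312 - 1*(-48)) + 806*(-6 + 16)²) = 4632112 - ((-312 + 48) + 806*10²) = 4632112 - (-264 + 806*100) = 4632112 - (-264 + 80600) = 4632112 - 1*80336 = 4632112 - 80336 = 4551776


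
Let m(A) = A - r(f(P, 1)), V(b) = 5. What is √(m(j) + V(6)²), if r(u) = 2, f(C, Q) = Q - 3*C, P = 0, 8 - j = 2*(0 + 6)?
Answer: √19 ≈ 4.3589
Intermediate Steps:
j = -4 (j = 8 - 2*(0 + 6) = 8 - 2*6 = 8 - 1*12 = 8 - 12 = -4)
m(A) = -2 + A (m(A) = A - 1*2 = A - 2 = -2 + A)
√(m(j) + V(6)²) = √((-2 - 4) + 5²) = √(-6 + 25) = √19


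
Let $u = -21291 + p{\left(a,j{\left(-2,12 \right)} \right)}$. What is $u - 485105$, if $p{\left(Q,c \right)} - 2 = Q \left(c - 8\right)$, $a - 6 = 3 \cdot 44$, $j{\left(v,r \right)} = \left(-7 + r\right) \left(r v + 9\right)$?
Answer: $-517848$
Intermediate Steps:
$j{\left(v,r \right)} = \left(-7 + r\right) \left(9 + r v\right)$
$a = 138$ ($a = 6 + 3 \cdot 44 = 6 + 132 = 138$)
$p{\left(Q,c \right)} = 2 + Q \left(-8 + c\right)$ ($p{\left(Q,c \right)} = 2 + Q \left(c - 8\right) = 2 + Q \left(-8 + c\right)$)
$u = -32743$ ($u = -21291 + \left(2 - 1104 + 138 \left(-63 + 9 \cdot 12 - 2 \cdot 12^{2} - 84 \left(-2\right)\right)\right) = -21291 + \left(2 - 1104 + 138 \left(-63 + 108 - 288 + 168\right)\right) = -21291 + \left(2 - 1104 + 138 \left(-75\right)\right) = -21291 - 11452 = -32743$)
$u - 485105 = -32743 - 485105 = -517848$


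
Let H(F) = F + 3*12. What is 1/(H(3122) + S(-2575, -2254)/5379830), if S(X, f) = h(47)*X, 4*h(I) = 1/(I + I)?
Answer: 404563216/1277610635613 ≈ 0.00031666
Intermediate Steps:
h(I) = 1/(8*I) (h(I) = 1/(4*(I + I)) = 1/(4*((2*I))) = (1/(2*I))/4 = 1/(8*I))
S(X, f) = X/376 (S(X, f) = ((1/8)/47)*X = ((1/8)*(1/47))*X = X/376)
H(F) = 36 + F (H(F) = F + 36 = 36 + F)
1/(H(3122) + S(-2575, -2254)/5379830) = 1/((36 + 3122) + ((1/376)*(-2575))/5379830) = 1/(3158 - 2575/376*1/5379830) = 1/(3158 - 515/404563216) = 1/(1277610635613/404563216) = 404563216/1277610635613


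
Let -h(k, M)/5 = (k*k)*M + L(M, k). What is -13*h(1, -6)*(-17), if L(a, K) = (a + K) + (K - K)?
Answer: 12155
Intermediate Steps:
L(a, K) = K + a (L(a, K) = (K + a) + 0 = K + a)
h(k, M) = -5*M - 5*k - 5*M*k² (h(k, M) = -5*((k*k)*M + (k + M)) = -5*(k²*M + (M + k)) = -5*(M*k² + (M + k)) = -5*(M + k + M*k²) = -5*M - 5*k - 5*M*k²)
-13*h(1, -6)*(-17) = -13*(-5*(-6) - 5*1 - 5*(-6)*1²)*(-17) = -13*(30 - 5 - 5*(-6)*1)*(-17) = -13*(30 - 5 + 30)*(-17) = -13*55*(-17) = -715*(-17) = 12155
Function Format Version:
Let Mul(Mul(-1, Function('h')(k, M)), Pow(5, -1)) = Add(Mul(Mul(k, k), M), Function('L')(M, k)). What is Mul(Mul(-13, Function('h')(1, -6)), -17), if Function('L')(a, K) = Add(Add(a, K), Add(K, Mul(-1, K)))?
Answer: 12155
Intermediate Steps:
Function('L')(a, K) = Add(K, a) (Function('L')(a, K) = Add(Add(K, a), 0) = Add(K, a))
Function('h')(k, M) = Add(Mul(-5, M), Mul(-5, k), Mul(-5, M, Pow(k, 2))) (Function('h')(k, M) = Mul(-5, Add(Mul(Mul(k, k), M), Add(k, M))) = Mul(-5, Add(Mul(Pow(k, 2), M), Add(M, k))) = Mul(-5, Add(Mul(M, Pow(k, 2)), Add(M, k))) = Mul(-5, Add(M, k, Mul(M, Pow(k, 2)))) = Add(Mul(-5, M), Mul(-5, k), Mul(-5, M, Pow(k, 2))))
Mul(Mul(-13, Function('h')(1, -6)), -17) = Mul(Mul(-13, Add(Mul(-5, -6), Mul(-5, 1), Mul(-5, -6, Pow(1, 2)))), -17) = Mul(Mul(-13, Add(30, -5, Mul(-5, -6, 1))), -17) = Mul(Mul(-13, Add(30, -5, 30)), -17) = Mul(Mul(-13, 55), -17) = Mul(-715, -17) = 12155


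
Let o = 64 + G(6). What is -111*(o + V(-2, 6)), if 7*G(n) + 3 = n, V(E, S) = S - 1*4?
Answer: -51615/7 ≈ -7373.6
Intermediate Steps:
V(E, S) = -4 + S (V(E, S) = S - 4 = -4 + S)
G(n) = -3/7 + n/7
o = 451/7 (o = 64 + (-3/7 + (1/7)*6) = 64 + (-3/7 + 6/7) = 64 + 3/7 = 451/7 ≈ 64.429)
-111*(o + V(-2, 6)) = -111*(451/7 + (-4 + 6)) = -111*(451/7 + 2) = -111*465/7 = -51615/7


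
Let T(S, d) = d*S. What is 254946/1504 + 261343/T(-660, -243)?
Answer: 5160162419/30151440 ≈ 171.14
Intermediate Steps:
T(S, d) = S*d
254946/1504 + 261343/T(-660, -243) = 254946/1504 + 261343/((-660*(-243))) = 254946*(1/1504) + 261343/160380 = 127473/752 + 261343*(1/160380) = 127473/752 + 261343/160380 = 5160162419/30151440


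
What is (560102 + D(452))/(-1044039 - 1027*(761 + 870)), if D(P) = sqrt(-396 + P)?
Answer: -280051/1359538 - sqrt(14)/1359538 ≈ -0.20599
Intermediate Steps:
(560102 + D(452))/(-1044039 - 1027*(761 + 870)) = (560102 + sqrt(-396 + 452))/(-1044039 - 1027*(761 + 870)) = (560102 + sqrt(56))/(-1044039 - 1027*1631) = (560102 + 2*sqrt(14))/(-1044039 - 1675037) = (560102 + 2*sqrt(14))/(-2719076) = (560102 + 2*sqrt(14))*(-1/2719076) = -280051/1359538 - sqrt(14)/1359538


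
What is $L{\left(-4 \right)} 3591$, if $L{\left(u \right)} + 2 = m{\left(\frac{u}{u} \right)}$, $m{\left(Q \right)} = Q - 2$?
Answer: $-10773$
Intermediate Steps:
$m{\left(Q \right)} = -2 + Q$ ($m{\left(Q \right)} = Q - 2 = -2 + Q$)
$L{\left(u \right)} = -3$ ($L{\left(u \right)} = -2 - \left(2 - \frac{u}{u}\right) = -2 + \left(-2 + 1\right) = -2 - 1 = -3$)
$L{\left(-4 \right)} 3591 = \left(-3\right) 3591 = -10773$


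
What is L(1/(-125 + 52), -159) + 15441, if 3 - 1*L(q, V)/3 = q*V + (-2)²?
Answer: 1126497/73 ≈ 15431.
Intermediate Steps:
L(q, V) = -3 - 3*V*q (L(q, V) = 9 - 3*(q*V + (-2)²) = 9 - 3*(V*q + 4) = 9 - 3*(4 + V*q) = 9 + (-12 - 3*V*q) = -3 - 3*V*q)
L(1/(-125 + 52), -159) + 15441 = (-3 - 3*(-159)/(-125 + 52)) + 15441 = (-3 - 3*(-159)/(-73)) + 15441 = (-3 - 3*(-159)*(-1/73)) + 15441 = (-3 - 477/73) + 15441 = -696/73 + 15441 = 1126497/73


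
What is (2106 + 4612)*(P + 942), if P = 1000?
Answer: 13046356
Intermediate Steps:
(2106 + 4612)*(P + 942) = (2106 + 4612)*(1000 + 942) = 6718*1942 = 13046356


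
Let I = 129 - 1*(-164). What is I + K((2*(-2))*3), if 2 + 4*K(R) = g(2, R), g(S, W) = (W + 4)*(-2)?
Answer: 593/2 ≈ 296.50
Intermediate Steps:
g(S, W) = -8 - 2*W (g(S, W) = (4 + W)*(-2) = -8 - 2*W)
I = 293 (I = 129 + 164 = 293)
K(R) = -5/2 - R/2 (K(R) = -½ + (-8 - 2*R)/4 = -½ + (-2 - R/2) = -5/2 - R/2)
I + K((2*(-2))*3) = 293 + (-5/2 - 2*(-2)*3/2) = 293 + (-5/2 - (-2)*3) = 293 + (-5/2 - ½*(-12)) = 293 + (-5/2 + 6) = 293 + 7/2 = 593/2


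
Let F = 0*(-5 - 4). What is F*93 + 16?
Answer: 16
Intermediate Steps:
F = 0 (F = 0*(-9) = 0)
F*93 + 16 = 0*93 + 16 = 0 + 16 = 16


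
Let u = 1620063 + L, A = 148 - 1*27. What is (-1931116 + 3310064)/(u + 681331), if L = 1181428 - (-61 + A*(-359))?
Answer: 689474/1763161 ≈ 0.39104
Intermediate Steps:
A = 121 (A = 148 - 27 = 121)
L = 1224928 (L = 1181428 - (-61 + 121*(-359)) = 1181428 - (-61 - 43439) = 1181428 - 1*(-43500) = 1181428 + 43500 = 1224928)
u = 2844991 (u = 1620063 + 1224928 = 2844991)
(-1931116 + 3310064)/(u + 681331) = (-1931116 + 3310064)/(2844991 + 681331) = 1378948/3526322 = 1378948*(1/3526322) = 689474/1763161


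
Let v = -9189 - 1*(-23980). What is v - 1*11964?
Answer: 2827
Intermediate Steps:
v = 14791 (v = -9189 + 23980 = 14791)
v - 1*11964 = 14791 - 1*11964 = 14791 - 11964 = 2827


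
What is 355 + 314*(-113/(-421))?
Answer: 184937/421 ≈ 439.28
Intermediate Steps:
355 + 314*(-113/(-421)) = 355 + 314*(-113*(-1/421)) = 355 + 314*(113/421) = 355 + 35482/421 = 184937/421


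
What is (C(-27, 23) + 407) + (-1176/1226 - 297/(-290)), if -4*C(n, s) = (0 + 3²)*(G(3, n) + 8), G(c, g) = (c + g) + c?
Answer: 155127407/355540 ≈ 436.31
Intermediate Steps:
G(c, g) = g + 2*c
C(n, s) = -63/2 - 9*n/4 (C(n, s) = -(0 + 3²)*((n + 2*3) + 8)/4 = -(0 + 9)*((n + 6) + 8)/4 = -9*((6 + n) + 8)/4 = -9*(14 + n)/4 = -(126 + 9*n)/4 = -63/2 - 9*n/4)
(C(-27, 23) + 407) + (-1176/1226 - 297/(-290)) = ((-63/2 - 9/4*(-27)) + 407) + (-1176/1226 - 297/(-290)) = ((-63/2 + 243/4) + 407) + (-1176*1/1226 - 297*(-1/290)) = (117/4 + 407) + (-588/613 + 297/290) = 1745/4 + 11541/177770 = 155127407/355540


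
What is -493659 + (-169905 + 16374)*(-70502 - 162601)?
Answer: 35788043034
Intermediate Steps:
-493659 + (-169905 + 16374)*(-70502 - 162601) = -493659 - 153531*(-233103) = -493659 + 35788536693 = 35788043034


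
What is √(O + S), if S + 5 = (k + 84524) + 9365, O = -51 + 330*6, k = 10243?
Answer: 6*√2946 ≈ 325.66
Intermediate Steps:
O = 1929 (O = -51 + 1980 = 1929)
S = 104127 (S = -5 + ((10243 + 84524) + 9365) = -5 + (94767 + 9365) = -5 + 104132 = 104127)
√(O + S) = √(1929 + 104127) = √106056 = 6*√2946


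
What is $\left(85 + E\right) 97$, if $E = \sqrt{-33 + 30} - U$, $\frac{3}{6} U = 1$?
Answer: $8051 + 97 i \sqrt{3} \approx 8051.0 + 168.01 i$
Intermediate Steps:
$U = 2$ ($U = 2 \cdot 1 = 2$)
$E = -2 + i \sqrt{3}$ ($E = \sqrt{-33 + 30} - 2 = \sqrt{-3} - 2 = i \sqrt{3} - 2 = -2 + i \sqrt{3} \approx -2.0 + 1.732 i$)
$\left(85 + E\right) 97 = \left(85 - \left(2 - i \sqrt{3}\right)\right) 97 = \left(83 + i \sqrt{3}\right) 97 = 8051 + 97 i \sqrt{3}$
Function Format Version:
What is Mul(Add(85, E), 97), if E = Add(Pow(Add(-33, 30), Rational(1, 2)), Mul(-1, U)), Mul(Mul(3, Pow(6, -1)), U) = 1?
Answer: Add(8051, Mul(97, I, Pow(3, Rational(1, 2)))) ≈ Add(8051.0, Mul(168.01, I))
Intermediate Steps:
U = 2 (U = Mul(2, 1) = 2)
E = Add(-2, Mul(I, Pow(3, Rational(1, 2)))) (E = Add(Pow(Add(-33, 30), Rational(1, 2)), Mul(-1, 2)) = Add(Pow(-3, Rational(1, 2)), -2) = Add(Mul(I, Pow(3, Rational(1, 2))), -2) = Add(-2, Mul(I, Pow(3, Rational(1, 2)))) ≈ Add(-2.0000, Mul(1.7320, I)))
Mul(Add(85, E), 97) = Mul(Add(85, Add(-2, Mul(I, Pow(3, Rational(1, 2))))), 97) = Mul(Add(83, Mul(I, Pow(3, Rational(1, 2)))), 97) = Add(8051, Mul(97, I, Pow(3, Rational(1, 2))))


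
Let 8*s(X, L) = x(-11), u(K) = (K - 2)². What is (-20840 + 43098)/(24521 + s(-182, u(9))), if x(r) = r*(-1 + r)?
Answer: 44516/49075 ≈ 0.90710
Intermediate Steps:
u(K) = (-2 + K)²
s(X, L) = 33/2 (s(X, L) = (-11*(-1 - 11))/8 = (-11*(-12))/8 = (⅛)*132 = 33/2)
(-20840 + 43098)/(24521 + s(-182, u(9))) = (-20840 + 43098)/(24521 + 33/2) = 22258/(49075/2) = 22258*(2/49075) = 44516/49075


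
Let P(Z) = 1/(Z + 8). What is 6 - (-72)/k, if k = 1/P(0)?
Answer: 15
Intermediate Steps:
P(Z) = 1/(8 + Z)
k = 8 (k = 1/(1/(8 + 0)) = 1/(1/8) = 1/(⅛) = 8)
6 - (-72)/k = 6 - (-72)/8 = 6 - 36*(-¼) = 6 + 9 = 15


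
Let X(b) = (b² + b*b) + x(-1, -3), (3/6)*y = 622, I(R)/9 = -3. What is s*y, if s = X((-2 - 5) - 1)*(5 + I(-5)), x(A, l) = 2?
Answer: -3557840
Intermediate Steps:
I(R) = -27 (I(R) = 9*(-3) = -27)
y = 1244 (y = 2*622 = 1244)
X(b) = 2 + 2*b² (X(b) = (b² + b*b) + 2 = (b² + b²) + 2 = 2*b² + 2 = 2 + 2*b²)
s = -2860 (s = (2 + 2*((-2 - 5) - 1)²)*(5 - 27) = (2 + 2*(-7 - 1)²)*(-22) = (2 + 2*(-8)²)*(-22) = (2 + 2*64)*(-22) = (2 + 128)*(-22) = 130*(-22) = -2860)
s*y = -2860*1244 = -3557840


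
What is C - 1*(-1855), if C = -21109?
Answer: -19254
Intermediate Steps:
C - 1*(-1855) = -21109 - 1*(-1855) = -21109 + 1855 = -19254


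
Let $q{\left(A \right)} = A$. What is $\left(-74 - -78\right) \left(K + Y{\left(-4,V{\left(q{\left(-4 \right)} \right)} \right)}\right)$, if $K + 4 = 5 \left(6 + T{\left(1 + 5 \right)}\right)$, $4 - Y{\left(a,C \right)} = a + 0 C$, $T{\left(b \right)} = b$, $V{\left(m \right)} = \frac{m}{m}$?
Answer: $256$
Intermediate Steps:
$V{\left(m \right)} = 1$
$Y{\left(a,C \right)} = 4 - a$ ($Y{\left(a,C \right)} = 4 - \left(a + 0 C\right) = 4 - \left(a + 0\right) = 4 - a$)
$K = 56$ ($K = -4 + 5 \left(6 + \left(1 + 5\right)\right) = -4 + 5 \left(6 + 6\right) = -4 + 5 \cdot 12 = -4 + 60 = 56$)
$\left(-74 - -78\right) \left(K + Y{\left(-4,V{\left(q{\left(-4 \right)} \right)} \right)}\right) = \left(-74 - -78\right) \left(56 + \left(4 - -4\right)\right) = \left(-74 + 78\right) \left(56 + \left(4 + 4\right)\right) = 4 \left(56 + 8\right) = 4 \cdot 64 = 256$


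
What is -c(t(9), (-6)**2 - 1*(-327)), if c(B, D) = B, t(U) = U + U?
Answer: -18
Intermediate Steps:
t(U) = 2*U
-c(t(9), (-6)**2 - 1*(-327)) = -2*9 = -1*18 = -18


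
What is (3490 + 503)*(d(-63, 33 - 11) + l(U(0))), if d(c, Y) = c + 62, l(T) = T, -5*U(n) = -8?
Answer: 11979/5 ≈ 2395.8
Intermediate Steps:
U(n) = 8/5 (U(n) = -⅕*(-8) = 8/5)
d(c, Y) = 62 + c
(3490 + 503)*(d(-63, 33 - 11) + l(U(0))) = (3490 + 503)*((62 - 63) + 8/5) = 3993*(-1 + 8/5) = 3993*(⅗) = 11979/5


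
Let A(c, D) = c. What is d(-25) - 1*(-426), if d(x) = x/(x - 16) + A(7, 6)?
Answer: 17778/41 ≈ 433.61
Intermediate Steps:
d(x) = 7 + x/(-16 + x) (d(x) = x/(x - 16) + 7 = x/(-16 + x) + 7 = 7 + x/(-16 + x))
d(-25) - 1*(-426) = 8*(-14 - 25)/(-16 - 25) - 1*(-426) = 8*(-39)/(-41) + 426 = 8*(-1/41)*(-39) + 426 = 312/41 + 426 = 17778/41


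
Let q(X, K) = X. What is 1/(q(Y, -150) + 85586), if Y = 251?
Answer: 1/85837 ≈ 1.1650e-5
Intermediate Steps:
1/(q(Y, -150) + 85586) = 1/(251 + 85586) = 1/85837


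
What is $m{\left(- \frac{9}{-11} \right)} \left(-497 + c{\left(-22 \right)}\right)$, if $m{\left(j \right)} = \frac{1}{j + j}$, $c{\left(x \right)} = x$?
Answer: $- \frac{1903}{6} \approx -317.17$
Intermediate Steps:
$m{\left(j \right)} = \frac{1}{2 j}$
$m{\left(- \frac{9}{-11} \right)} \left(-497 + c{\left(-22 \right)}\right) = \frac{1}{2 \left(- \frac{9}{-11}\right)} \left(-497 - 22\right) = \frac{1}{2 \left(\left(-9\right) \left(- \frac{1}{11}\right)\right)} \left(-519\right) = \frac{1}{2 \cdot \frac{9}{11}} \left(-519\right) = \frac{1}{2} \cdot \frac{11}{9} \left(-519\right) = \frac{11}{18} \left(-519\right) = - \frac{1903}{6}$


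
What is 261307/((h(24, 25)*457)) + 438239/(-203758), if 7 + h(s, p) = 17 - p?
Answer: -56247520051/1396761090 ≈ -40.270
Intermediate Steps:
h(s, p) = 10 - p (h(s, p) = -7 + (17 - p) = 10 - p)
261307/((h(24, 25)*457)) + 438239/(-203758) = 261307/(((10 - 1*25)*457)) + 438239/(-203758) = 261307/(((10 - 25)*457)) + 438239*(-1/203758) = 261307/((-15*457)) - 438239/203758 = 261307/(-6855) - 438239/203758 = 261307*(-1/6855) - 438239/203758 = -261307/6855 - 438239/203758 = -56247520051/1396761090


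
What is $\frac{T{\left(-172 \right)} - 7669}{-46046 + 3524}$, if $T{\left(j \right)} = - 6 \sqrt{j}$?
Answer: $\frac{7669}{42522} + \frac{2 i \sqrt{43}}{7087} \approx 0.18035 + 0.0018506 i$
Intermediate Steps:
$\frac{T{\left(-172 \right)} - 7669}{-46046 + 3524} = \frac{- 6 \sqrt{-172} - 7669}{-46046 + 3524} = \frac{- 6 \cdot 2 i \sqrt{43} - 7669}{-42522} = \left(- 12 i \sqrt{43} - 7669\right) \left(- \frac{1}{42522}\right) = \left(-7669 - 12 i \sqrt{43}\right) \left(- \frac{1}{42522}\right) = \frac{7669}{42522} + \frac{2 i \sqrt{43}}{7087}$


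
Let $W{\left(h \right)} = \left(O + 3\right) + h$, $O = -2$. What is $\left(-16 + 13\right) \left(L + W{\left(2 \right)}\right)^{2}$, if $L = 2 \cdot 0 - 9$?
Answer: $-108$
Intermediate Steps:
$W{\left(h \right)} = 1 + h$ ($W{\left(h \right)} = \left(-2 + 3\right) + h = 1 + h$)
$L = -9$ ($L = 0 - 9 = -9$)
$\left(-16 + 13\right) \left(L + W{\left(2 \right)}\right)^{2} = \left(-16 + 13\right) \left(-9 + \left(1 + 2\right)\right)^{2} = - 3 \left(-9 + 3\right)^{2} = - 3 \left(-6\right)^{2} = \left(-3\right) 36 = -108$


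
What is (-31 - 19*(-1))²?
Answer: 144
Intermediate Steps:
(-31 - 19*(-1))² = (-31 + 19)² = (-12)² = 144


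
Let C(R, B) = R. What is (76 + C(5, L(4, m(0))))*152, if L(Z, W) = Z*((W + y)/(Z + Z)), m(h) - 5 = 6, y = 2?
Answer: 12312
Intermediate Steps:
m(h) = 11 (m(h) = 5 + 6 = 11)
L(Z, W) = 1 + W/2 (L(Z, W) = Z*((W + 2)/(Z + Z)) = Z*((2 + W)/((2*Z))) = Z*((2 + W)*(1/(2*Z))) = Z*((2 + W)/(2*Z)) = 1 + W/2)
(76 + C(5, L(4, m(0))))*152 = (76 + 5)*152 = 81*152 = 12312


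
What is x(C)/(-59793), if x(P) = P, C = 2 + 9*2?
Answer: -20/59793 ≈ -0.00033449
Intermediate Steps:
C = 20 (C = 2 + 18 = 20)
x(C)/(-59793) = 20/(-59793) = 20*(-1/59793) = -20/59793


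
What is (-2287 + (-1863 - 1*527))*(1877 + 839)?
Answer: -12702732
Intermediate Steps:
(-2287 + (-1863 - 1*527))*(1877 + 839) = (-2287 + (-1863 - 527))*2716 = (-2287 - 2390)*2716 = -4677*2716 = -12702732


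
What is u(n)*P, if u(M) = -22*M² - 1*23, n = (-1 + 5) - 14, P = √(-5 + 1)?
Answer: -4446*I ≈ -4446.0*I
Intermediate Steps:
P = 2*I (P = √(-4) = 2*I ≈ 2.0*I)
n = -10 (n = 4 - 14 = -10)
u(M) = -23 - 22*M² (u(M) = -22*M² - 23 = -23 - 22*M²)
u(n)*P = (-23 - 22*(-10)²)*(2*I) = (-23 - 22*100)*(2*I) = (-23 - 2200)*(2*I) = -4446*I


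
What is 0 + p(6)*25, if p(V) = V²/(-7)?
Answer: -900/7 ≈ -128.57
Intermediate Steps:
p(V) = -V²/7 (p(V) = V²*(-⅐) = -V²/7)
0 + p(6)*25 = 0 - ⅐*6²*25 = 0 - ⅐*36*25 = 0 - 36/7*25 = 0 - 900/7 = -900/7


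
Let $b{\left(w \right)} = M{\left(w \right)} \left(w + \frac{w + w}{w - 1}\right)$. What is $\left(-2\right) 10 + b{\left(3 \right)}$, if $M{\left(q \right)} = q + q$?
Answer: $16$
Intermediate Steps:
$M{\left(q \right)} = 2 q$
$b{\left(w \right)} = 2 w \left(w + \frac{2 w}{-1 + w}\right)$ ($b{\left(w \right)} = 2 w \left(w + \frac{w + w}{w - 1}\right) = 2 w \left(w + \frac{2 w}{-1 + w}\right)$)
$\left(-2\right) 10 + b{\left(3 \right)} = \left(-2\right) 10 + \frac{2 \cdot 3^{2} \left(1 + 3\right)}{-1 + 3} = -20 + 2 \cdot 9 \cdot \frac{1}{2} \cdot 4 = -20 + 36 = 16$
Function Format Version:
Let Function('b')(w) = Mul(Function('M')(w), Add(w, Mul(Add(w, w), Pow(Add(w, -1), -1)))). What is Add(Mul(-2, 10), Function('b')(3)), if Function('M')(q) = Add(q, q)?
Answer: 16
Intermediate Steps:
Function('M')(q) = Mul(2, q)
Function('b')(w) = Mul(2, w, Add(w, Mul(2, w, Pow(Add(-1, w), -1)))) (Function('b')(w) = Mul(Mul(2, w), Add(w, Mul(Add(w, w), Pow(Add(w, -1), -1)))) = Mul(Mul(2, w), Add(w, Mul(Mul(2, w), Pow(Add(-1, w), -1)))) = Mul(Mul(2, w), Add(w, Mul(2, w, Pow(Add(-1, w), -1)))) = Mul(2, w, Add(w, Mul(2, w, Pow(Add(-1, w), -1)))))
Add(Mul(-2, 10), Function('b')(3)) = Add(Mul(-2, 10), Mul(2, Pow(3, 2), Pow(Add(-1, 3), -1), Add(1, 3))) = Add(-20, Mul(2, 9, Pow(2, -1), 4)) = Add(-20, Mul(2, 9, Rational(1, 2), 4)) = Add(-20, 36) = 16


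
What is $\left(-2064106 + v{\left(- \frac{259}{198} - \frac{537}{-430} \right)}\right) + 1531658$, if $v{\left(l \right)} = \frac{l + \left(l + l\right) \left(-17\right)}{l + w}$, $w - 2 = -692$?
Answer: $- \frac{7820548877741}{14687911} \approx -5.3245 \cdot 10^{5}$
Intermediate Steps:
$w = -690$ ($w = 2 - 692 = -690$)
$v{\left(l \right)} = - \frac{33 l}{-690 + l}$ ($v{\left(l \right)} = \frac{l + \left(l + l\right) \left(-17\right)}{l - 690} = \frac{l + 2 l \left(-17\right)}{-690 + l} = \frac{l - 34 l}{-690 + l} = \frac{\left(-33\right) l}{-690 + l} = - \frac{33 l}{-690 + l}$)
$\left(-2064106 + v{\left(- \frac{259}{198} - \frac{537}{-430} \right)}\right) + 1531658 = \left(-2064106 - \frac{33 \left(- \frac{259}{198} - \frac{537}{-430}\right)}{-690 - \left(- \frac{537}{430} + \frac{259}{198}\right)}\right) + 1531658 = \left(-2064106 - \frac{33 \left(\left(-259\right) \frac{1}{198} - - \frac{537}{430}\right)}{-690 - \frac{1261}{21285}}\right) + 1531658 = \left(-2064106 - \frac{33 \left(- \frac{259}{198} + \frac{537}{430}\right)}{-690 + \left(- \frac{259}{198} + \frac{537}{430}\right)}\right) + 1531658 = \left(-2064106 - - \frac{1261}{645 \left(-690 - \frac{1261}{21285}\right)}\right) + 1531658 = \left(-2064106 - - \frac{1261}{645 \left(- \frac{14687911}{21285}\right)}\right) + 1531658 = \left(-2064106 - \left(- \frac{1261}{645}\right) \left(- \frac{21285}{14687911}\right)\right) + 1531658 = \left(-2064106 - \frac{41613}{14687911}\right) + 1531658 = - \frac{30317405264179}{14687911} + 1531658 = - \frac{7820548877741}{14687911}$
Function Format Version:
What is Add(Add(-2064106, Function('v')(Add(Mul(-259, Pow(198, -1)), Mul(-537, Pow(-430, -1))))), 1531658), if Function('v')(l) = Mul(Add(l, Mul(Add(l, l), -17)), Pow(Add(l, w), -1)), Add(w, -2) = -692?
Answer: Rational(-7820548877741, 14687911) ≈ -5.3245e+5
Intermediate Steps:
w = -690 (w = Add(2, -692) = -690)
Function('v')(l) = Mul(-33, l, Pow(Add(-690, l), -1)) (Function('v')(l) = Mul(Add(l, Mul(Add(l, l), -17)), Pow(Add(l, -690), -1)) = Mul(Add(l, Mul(Mul(2, l), -17)), Pow(Add(-690, l), -1)) = Mul(Add(l, Mul(-34, l)), Pow(Add(-690, l), -1)) = Mul(Mul(-33, l), Pow(Add(-690, l), -1)) = Mul(-33, l, Pow(Add(-690, l), -1)))
Add(Add(-2064106, Function('v')(Add(Mul(-259, Pow(198, -1)), Mul(-537, Pow(-430, -1))))), 1531658) = Add(Add(-2064106, Mul(-33, Add(Mul(-259, Pow(198, -1)), Mul(-537, Pow(-430, -1))), Pow(Add(-690, Add(Mul(-259, Pow(198, -1)), Mul(-537, Pow(-430, -1)))), -1))), 1531658) = Add(Add(-2064106, Mul(-33, Add(Mul(-259, Rational(1, 198)), Mul(-537, Rational(-1, 430))), Pow(Add(-690, Add(Mul(-259, Rational(1, 198)), Mul(-537, Rational(-1, 430)))), -1))), 1531658) = Add(Add(-2064106, Mul(-33, Add(Rational(-259, 198), Rational(537, 430)), Pow(Add(-690, Add(Rational(-259, 198), Rational(537, 430))), -1))), 1531658) = Add(Add(-2064106, Mul(-33, Rational(-1261, 21285), Pow(Add(-690, Rational(-1261, 21285)), -1))), 1531658) = Add(Add(-2064106, Mul(-33, Rational(-1261, 21285), Pow(Rational(-14687911, 21285), -1))), 1531658) = Add(Add(-2064106, Mul(-33, Rational(-1261, 21285), Rational(-21285, 14687911))), 1531658) = Add(Add(-2064106, Rational(-41613, 14687911)), 1531658) = Add(Rational(-30317405264179, 14687911), 1531658) = Rational(-7820548877741, 14687911)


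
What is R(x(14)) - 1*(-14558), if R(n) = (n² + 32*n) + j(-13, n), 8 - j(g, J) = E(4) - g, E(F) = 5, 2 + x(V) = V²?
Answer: 58392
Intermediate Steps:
x(V) = -2 + V²
j(g, J) = 3 + g (j(g, J) = 8 - (5 - g) = 8 + (-5 + g) = 3 + g)
R(n) = -10 + n² + 32*n (R(n) = (n² + 32*n) + (3 - 13) = (n² + 32*n) - 10 = -10 + n² + 32*n)
R(x(14)) - 1*(-14558) = (-10 + (-2 + 14²)² + 32*(-2 + 14²)) - 1*(-14558) = (-10 + (-2 + 196)² + 32*(-2 + 196)) + 14558 = (-10 + 194² + 32*194) + 14558 = (-10 + 37636 + 6208) + 14558 = 43834 + 14558 = 58392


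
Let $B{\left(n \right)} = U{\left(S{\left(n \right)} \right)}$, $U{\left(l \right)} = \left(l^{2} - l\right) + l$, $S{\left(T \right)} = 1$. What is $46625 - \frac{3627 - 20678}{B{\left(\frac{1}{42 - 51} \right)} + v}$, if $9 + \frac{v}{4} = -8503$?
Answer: $\frac{1587424324}{34047} \approx 46625.0$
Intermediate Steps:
$v = -34048$ ($v = -36 + 4 \left(-8503\right) = -36 - 34012 = -34048$)
$U{\left(l \right)} = l^{2}$
$B{\left(n \right)} = 1$ ($B{\left(n \right)} = 1^{2} = 1$)
$46625 - \frac{3627 - 20678}{B{\left(\frac{1}{42 - 51} \right)} + v} = 46625 - \frac{3627 - 20678}{1 - 34048} = 46625 - - \frac{17051}{-34047} = 46625 - \left(-17051\right) \left(- \frac{1}{34047}\right) = 46625 - \frac{17051}{34047} = \frac{1587424324}{34047}$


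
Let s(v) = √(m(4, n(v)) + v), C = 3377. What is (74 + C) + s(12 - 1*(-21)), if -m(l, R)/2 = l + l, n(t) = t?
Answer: 3451 + √17 ≈ 3455.1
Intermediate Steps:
m(l, R) = -4*l (m(l, R) = -2*(l + l) = -4*l)
s(v) = √(-16 + v) (s(v) = √(-4*4 + v) = √(-16 + v))
(74 + C) + s(12 - 1*(-21)) = (74 + 3377) + √(-16 + (12 - 1*(-21))) = 3451 + √(-16 + (12 + 21)) = 3451 + √(-16 + 33) = 3451 + √17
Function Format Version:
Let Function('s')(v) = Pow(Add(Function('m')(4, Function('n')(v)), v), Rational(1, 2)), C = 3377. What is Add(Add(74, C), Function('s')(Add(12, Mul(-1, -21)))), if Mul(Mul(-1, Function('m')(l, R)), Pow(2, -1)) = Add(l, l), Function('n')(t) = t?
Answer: Add(3451, Pow(17, Rational(1, 2))) ≈ 3455.1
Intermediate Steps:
Function('m')(l, R) = Mul(-4, l) (Function('m')(l, R) = Mul(-2, Add(l, l)) = Mul(-2, Mul(2, l)) = Mul(-4, l))
Function('s')(v) = Pow(Add(-16, v), Rational(1, 2)) (Function('s')(v) = Pow(Add(Mul(-4, 4), v), Rational(1, 2)) = Pow(Add(-16, v), Rational(1, 2)))
Add(Add(74, C), Function('s')(Add(12, Mul(-1, -21)))) = Add(Add(74, 3377), Pow(Add(-16, Add(12, Mul(-1, -21))), Rational(1, 2))) = Add(3451, Pow(Add(-16, Add(12, 21)), Rational(1, 2))) = Add(3451, Pow(Add(-16, 33), Rational(1, 2))) = Add(3451, Pow(17, Rational(1, 2)))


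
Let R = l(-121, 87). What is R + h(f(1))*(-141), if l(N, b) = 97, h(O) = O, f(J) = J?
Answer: -44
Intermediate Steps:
R = 97
R + h(f(1))*(-141) = 97 + 1*(-141) = 97 - 141 = -44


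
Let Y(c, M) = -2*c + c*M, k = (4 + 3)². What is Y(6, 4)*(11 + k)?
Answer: 720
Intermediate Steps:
k = 49 (k = 7² = 49)
Y(c, M) = -2*c + M*c
Y(6, 4)*(11 + k) = (6*(-2 + 4))*(11 + 49) = (6*2)*60 = 12*60 = 720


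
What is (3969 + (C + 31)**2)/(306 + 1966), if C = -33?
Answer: 3973/2272 ≈ 1.7487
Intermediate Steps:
(3969 + (C + 31)**2)/(306 + 1966) = (3969 + (-33 + 31)**2)/(306 + 1966) = (3969 + (-2)**2)/2272 = (3969 + 4)*(1/2272) = 3973*(1/2272) = 3973/2272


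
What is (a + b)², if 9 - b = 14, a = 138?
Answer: 17689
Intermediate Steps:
b = -5 (b = 9 - 1*14 = 9 - 14 = -5)
(a + b)² = (138 - 5)² = 133² = 17689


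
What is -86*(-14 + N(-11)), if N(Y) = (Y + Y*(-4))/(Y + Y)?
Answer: 1333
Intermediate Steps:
N(Y) = -3/2 (N(Y) = (Y - 4*Y)/((2*Y)) = (-3*Y)*(1/(2*Y)) = -3/2)
-86*(-14 + N(-11)) = -86*(-14 - 3/2) = -86*(-31/2) = 1333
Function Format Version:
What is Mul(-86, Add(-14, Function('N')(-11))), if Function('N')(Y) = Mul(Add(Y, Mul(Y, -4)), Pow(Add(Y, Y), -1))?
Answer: 1333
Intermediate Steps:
Function('N')(Y) = Rational(-3, 2) (Function('N')(Y) = Mul(Add(Y, Mul(-4, Y)), Pow(Mul(2, Y), -1)) = Mul(Mul(-3, Y), Mul(Rational(1, 2), Pow(Y, -1))) = Rational(-3, 2))
Mul(-86, Add(-14, Function('N')(-11))) = Mul(-86, Add(-14, Rational(-3, 2))) = Mul(-86, Rational(-31, 2)) = 1333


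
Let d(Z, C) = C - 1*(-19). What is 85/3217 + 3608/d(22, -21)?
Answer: -5803383/3217 ≈ -1804.0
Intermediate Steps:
d(Z, C) = 19 + C (d(Z, C) = C + 19 = 19 + C)
85/3217 + 3608/d(22, -21) = 85/3217 + 3608/(19 - 21) = 85*(1/3217) + 3608/(-2) = 85/3217 + 3608*(-½) = 85/3217 - 1804 = -5803383/3217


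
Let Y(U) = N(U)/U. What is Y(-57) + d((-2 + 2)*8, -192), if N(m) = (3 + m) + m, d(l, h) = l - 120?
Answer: -2243/19 ≈ -118.05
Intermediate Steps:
d(l, h) = -120 + l
N(m) = 3 + 2*m
Y(U) = (3 + 2*U)/U
Y(-57) + d((-2 + 2)*8, -192) = (2 + 3/(-57)) + (-120 + (-2 + 2)*8) = (2 + 3*(-1/57)) + (-120 + 0*8) = (2 - 1/19) + (-120 + 0) = 37/19 - 120 = -2243/19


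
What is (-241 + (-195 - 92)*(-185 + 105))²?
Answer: 516152961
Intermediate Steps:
(-241 + (-195 - 92)*(-185 + 105))² = (-241 - 287*(-80))² = (-241 + 22960)² = 22719² = 516152961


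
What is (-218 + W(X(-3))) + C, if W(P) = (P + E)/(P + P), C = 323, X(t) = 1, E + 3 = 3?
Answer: 211/2 ≈ 105.50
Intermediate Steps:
E = 0 (E = -3 + 3 = 0)
W(P) = 1/2 (W(P) = (P + 0)/(P + P) = P/((2*P)) = P*(1/(2*P)) = 1/2)
(-218 + W(X(-3))) + C = (-218 + 1/2) + 323 = -435/2 + 323 = 211/2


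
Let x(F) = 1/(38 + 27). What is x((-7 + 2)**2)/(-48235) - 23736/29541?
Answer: -576890829/717977975 ≈ -0.80349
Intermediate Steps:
x(F) = 1/65
x((-7 + 2)**2)/(-48235) - 23736/29541 = (1/65)/(-48235) - 23736/29541 = (1/65)*(-1/48235) - 23736*1/29541 = -1/3135275 - 184/229 = -576890829/717977975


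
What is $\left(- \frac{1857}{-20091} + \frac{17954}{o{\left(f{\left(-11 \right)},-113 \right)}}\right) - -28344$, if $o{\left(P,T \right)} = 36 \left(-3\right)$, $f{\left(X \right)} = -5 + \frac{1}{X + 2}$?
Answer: $\frac{10190181929}{361638} \approx 28178.0$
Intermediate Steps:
$f{\left(X \right)} = -5 + \frac{1}{2 + X}$
$o{\left(P,T \right)} = -108$
$\left(- \frac{1857}{-20091} + \frac{17954}{o{\left(f{\left(-11 \right)},-113 \right)}}\right) - -28344 = \left(- \frac{1857}{-20091} + \frac{17954}{-108}\right) - -28344 = \left(\left(-1857\right) \left(- \frac{1}{20091}\right) + 17954 \left(- \frac{1}{108}\right)\right) + 28344 = \left(\frac{619}{6697} - \frac{8977}{54}\right) + 28344 = - \frac{60085543}{361638} + 28344 = \frac{10190181929}{361638}$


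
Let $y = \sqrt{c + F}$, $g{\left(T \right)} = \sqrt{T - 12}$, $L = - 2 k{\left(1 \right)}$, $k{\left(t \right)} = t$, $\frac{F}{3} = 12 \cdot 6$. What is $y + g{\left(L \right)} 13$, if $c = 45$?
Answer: $3 \sqrt{29} + 13 i \sqrt{14} \approx 16.155 + 48.642 i$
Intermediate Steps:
$F = 216$ ($F = 3 \cdot 12 \cdot 6 = 3 \cdot 72 = 216$)
$L = -2$ ($L = \left(-2\right) 1 = -2$)
$g{\left(T \right)} = \sqrt{-12 + T}$
$y = 3 \sqrt{29}$ ($y = \sqrt{45 + 216} = \sqrt{261} = 3 \sqrt{29} \approx 16.155$)
$y + g{\left(L \right)} 13 = 3 \sqrt{29} + \sqrt{-12 - 2} \cdot 13 = 3 \sqrt{29} + \sqrt{-14} \cdot 13 = 3 \sqrt{29} + i \sqrt{14} \cdot 13 = 3 \sqrt{29} + 13 i \sqrt{14}$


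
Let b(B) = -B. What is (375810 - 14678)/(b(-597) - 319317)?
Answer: -90283/79680 ≈ -1.1331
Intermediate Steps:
(375810 - 14678)/(b(-597) - 319317) = (375810 - 14678)/(-1*(-597) - 319317) = 361132/(597 - 319317) = 361132/(-318720) = 361132*(-1/318720) = -90283/79680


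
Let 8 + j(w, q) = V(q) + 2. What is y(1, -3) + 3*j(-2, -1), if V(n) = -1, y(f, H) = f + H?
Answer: -23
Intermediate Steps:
y(f, H) = H + f
j(w, q) = -7 (j(w, q) = -8 + (-1 + 2) = -8 + 1 = -7)
y(1, -3) + 3*j(-2, -1) = (-3 + 1) + 3*(-7) = -2 - 21 = -23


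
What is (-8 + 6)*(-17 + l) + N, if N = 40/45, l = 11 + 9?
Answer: -46/9 ≈ -5.1111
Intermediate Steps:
l = 20
N = 8/9 (N = 40*(1/45) = 8/9 ≈ 0.88889)
(-8 + 6)*(-17 + l) + N = (-8 + 6)*(-17 + 20) + 8/9 = -2*3 + 8/9 = -6 + 8/9 = -46/9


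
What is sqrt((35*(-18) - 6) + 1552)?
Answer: 2*sqrt(229) ≈ 30.266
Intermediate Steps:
sqrt((35*(-18) - 6) + 1552) = sqrt((-630 - 6) + 1552) = sqrt(-636 + 1552) = sqrt(916) = 2*sqrt(229)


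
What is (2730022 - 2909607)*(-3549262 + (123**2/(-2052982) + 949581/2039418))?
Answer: 74130503725600662018245/116302456791 ≈ 6.3739e+11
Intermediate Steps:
(2730022 - 2909607)*(-3549262 + (123**2/(-2052982) + 949581/2039418)) = -179585*(-3549262 + (15129*(-1/2052982) + 949581*(1/2039418))) = -179585*(-3549262 + (-15129/2052982 + 105509/226602)) = -179585*(-3549262 + 53294954045/116302456791) = -179585*(-412787837099984197/116302456791) = 74130503725600662018245/116302456791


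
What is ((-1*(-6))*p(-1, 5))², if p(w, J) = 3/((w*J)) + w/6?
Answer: 529/25 ≈ 21.160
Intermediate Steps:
p(w, J) = w/6 + 3/(J*w) (p(w, J) = 3/((J*w)) + w*(⅙) = 3*(1/(J*w)) + w/6 = 3/(J*w) + w/6 = w/6 + 3/(J*w))
((-1*(-6))*p(-1, 5))² = ((-1*(-6))*((⅙)*(-1) + 3/(5*(-1))))² = (6*(-⅙ + 3*(⅕)*(-1)))² = (6*(-⅙ - ⅗))² = (6*(-23/30))² = (-23/5)² = 529/25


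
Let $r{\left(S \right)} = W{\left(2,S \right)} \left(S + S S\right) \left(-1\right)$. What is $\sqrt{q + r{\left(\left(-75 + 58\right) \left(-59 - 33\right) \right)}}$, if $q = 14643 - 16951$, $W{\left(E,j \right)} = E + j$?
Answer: $2 i \sqrt{958259467} \approx 61912.0 i$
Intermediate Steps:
$q = -2308$ ($q = 14643 - 16951 = -2308$)
$r{\left(S \right)} = - \left(2 + S\right) \left(S + S^{2}\right)$ ($r{\left(S \right)} = \left(2 + S\right) \left(S + S S\right) \left(-1\right) = \left(2 + S\right) \left(S + S^{2}\right) \left(-1\right) = - \left(2 + S\right) \left(S + S^{2}\right)$)
$\sqrt{q + r{\left(\left(-75 + 58\right) \left(-59 - 33\right) \right)}} = \sqrt{-2308 - \left(-75 + 58\right) \left(-59 - 33\right) \left(1 + \left(-75 + 58\right) \left(-59 - 33\right)\right) \left(2 + \left(-75 + 58\right) \left(-59 - 33\right)\right)} = \sqrt{-2308 - \left(-17\right) \left(-92\right) \left(1 - -1564\right) \left(2 - -1564\right)} = \sqrt{-2308 - 1564 \left(1 + 1564\right) \left(2 + 1564\right)} = \sqrt{-2308 - 1564 \cdot 1565 \cdot 1566} = \sqrt{-2308 - 3833035560} = \sqrt{-3833037868} = 2 i \sqrt{958259467}$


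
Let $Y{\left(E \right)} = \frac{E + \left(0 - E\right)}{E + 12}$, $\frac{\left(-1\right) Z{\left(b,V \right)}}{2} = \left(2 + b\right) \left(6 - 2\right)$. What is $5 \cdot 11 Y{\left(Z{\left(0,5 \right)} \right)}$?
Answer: $0$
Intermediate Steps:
$Z{\left(b,V \right)} = -16 - 8 b$ ($Z{\left(b,V \right)} = - 2 \left(2 + b\right) \left(6 - 2\right) = - 2 \left(2 + b\right) 4 = - 2 \left(8 + 4 b\right) = -16 - 8 b$)
$Y{\left(E \right)} = 0$ ($Y{\left(E \right)} = \frac{E - E}{12 + E} = \frac{0}{12 + E} = 0$)
$5 \cdot 11 Y{\left(Z{\left(0,5 \right)} \right)} = 5 \cdot 11 \cdot 0 = 55 \cdot 0 = 0$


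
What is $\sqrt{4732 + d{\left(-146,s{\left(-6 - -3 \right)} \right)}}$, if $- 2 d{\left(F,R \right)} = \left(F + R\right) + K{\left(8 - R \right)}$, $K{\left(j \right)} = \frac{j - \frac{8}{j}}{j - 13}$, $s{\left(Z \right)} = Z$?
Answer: $\frac{3 \sqrt{258621}}{22} \approx 69.347$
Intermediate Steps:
$K{\left(j \right)} = \frac{j - \frac{8}{j}}{-13 + j}$
$d{\left(F,R \right)} = - \frac{F}{2} - \frac{R}{2} - \frac{-8 + \left(8 - R\right)^{2}}{2 \left(-5 - R\right) \left(8 - R\right)}$ ($d{\left(F,R \right)} = - \frac{\left(F + R\right) + \frac{-8 + \left(8 - R\right)^{2}}{\left(8 - R\right) \left(-13 - \left(-8 + R\right)\right)}}{2} = - \frac{\left(F + R\right) + \frac{-8 + \left(8 - R\right)^{2}}{\left(8 - R\right) \left(-5 - R\right)}}{2} = - \frac{\left(F + R\right) + \frac{-8 + \left(8 - R\right)^{2}}{\left(-5 - R\right) \left(8 - R\right)}}{2} = - \frac{F + R + \frac{-8 + \left(8 - R\right)^{2}}{\left(-5 - R\right) \left(8 - R\right)}}{2} = - \frac{F}{2} - \frac{R}{2} - \frac{-8 + \left(8 - R\right)^{2}}{2 \left(-5 - R\right) \left(8 - R\right)}$)
$\sqrt{4732 + d{\left(-146,s{\left(-6 - -3 \right)} \right)}} = \sqrt{4732 + \frac{8 - \left(-8 - 3\right)^{2} - \left(-8 - 3\right) \left(5 - 3\right) \left(-146 - 3\right)}{2 \left(-8 - 3\right) \left(5 - 3\right)}} = \sqrt{4732 + \frac{8 - \left(-11\right)^{2} - \left(-11\right) 2 \left(-149\right)}{2 \left(-11\right) 2}} = \sqrt{4732 + \frac{1}{2} \left(- \frac{1}{11}\right) \frac{1}{2} \left(8 - 121 - 3278\right)} = \sqrt{4732 + \frac{1}{2} \left(- \frac{1}{11}\right) \frac{1}{2} \left(-3391\right)} = \sqrt{4732 + \frac{3391}{44}} = \sqrt{\frac{211599}{44}} = \frac{3 \sqrt{258621}}{22}$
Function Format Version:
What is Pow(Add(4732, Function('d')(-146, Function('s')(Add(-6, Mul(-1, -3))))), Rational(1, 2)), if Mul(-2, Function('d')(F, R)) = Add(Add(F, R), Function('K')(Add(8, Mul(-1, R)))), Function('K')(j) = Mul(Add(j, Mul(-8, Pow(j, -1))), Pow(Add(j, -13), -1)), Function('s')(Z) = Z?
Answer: Mul(Rational(3, 22), Pow(258621, Rational(1, 2))) ≈ 69.347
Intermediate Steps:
Function('K')(j) = Mul(Pow(Add(-13, j), -1), Add(j, Mul(-8, Pow(j, -1)))) (Function('K')(j) = Mul(Add(j, Mul(-8, Pow(j, -1))), Pow(Add(-13, j), -1)) = Mul(Pow(Add(-13, j), -1), Add(j, Mul(-8, Pow(j, -1)))))
Function('d')(F, R) = Add(Mul(Rational(-1, 2), F), Mul(Rational(-1, 2), R), Mul(Rational(-1, 2), Pow(Add(-5, Mul(-1, R)), -1), Pow(Add(8, Mul(-1, R)), -1), Add(-8, Pow(Add(8, Mul(-1, R)), 2)))) (Function('d')(F, R) = Mul(Rational(-1, 2), Add(Add(F, R), Mul(Pow(Add(8, Mul(-1, R)), -1), Pow(Add(-13, Add(8, Mul(-1, R))), -1), Add(-8, Pow(Add(8, Mul(-1, R)), 2))))) = Mul(Rational(-1, 2), Add(Add(F, R), Mul(Pow(Add(8, Mul(-1, R)), -1), Pow(Add(-5, Mul(-1, R)), -1), Add(-8, Pow(Add(8, Mul(-1, R)), 2))))) = Mul(Rational(-1, 2), Add(Add(F, R), Mul(Pow(Add(-5, Mul(-1, R)), -1), Pow(Add(8, Mul(-1, R)), -1), Add(-8, Pow(Add(8, Mul(-1, R)), 2))))) = Mul(Rational(-1, 2), Add(F, R, Mul(Pow(Add(-5, Mul(-1, R)), -1), Pow(Add(8, Mul(-1, R)), -1), Add(-8, Pow(Add(8, Mul(-1, R)), 2))))) = Add(Mul(Rational(-1, 2), F), Mul(Rational(-1, 2), R), Mul(Rational(-1, 2), Pow(Add(-5, Mul(-1, R)), -1), Pow(Add(8, Mul(-1, R)), -1), Add(-8, Pow(Add(8, Mul(-1, R)), 2)))))
Pow(Add(4732, Function('d')(-146, Function('s')(Add(-6, Mul(-1, -3))))), Rational(1, 2)) = Pow(Add(4732, Mul(Rational(1, 2), Pow(Add(-8, Add(-6, Mul(-1, -3))), -1), Pow(Add(5, Add(-6, Mul(-1, -3))), -1), Add(8, Mul(-1, Pow(Add(-8, Add(-6, Mul(-1, -3))), 2)), Mul(-1, Add(-8, Add(-6, Mul(-1, -3))), Add(5, Add(-6, Mul(-1, -3))), Add(-146, Add(-6, Mul(-1, -3))))))), Rational(1, 2)) = Pow(Add(4732, Mul(Rational(1, 2), Pow(Add(-8, Add(-6, 3)), -1), Pow(Add(5, Add(-6, 3)), -1), Add(8, Mul(-1, Pow(Add(-8, Add(-6, 3)), 2)), Mul(-1, Add(-8, Add(-6, 3)), Add(5, Add(-6, 3)), Add(-146, Add(-6, 3)))))), Rational(1, 2)) = Pow(Add(4732, Mul(Rational(1, 2), Pow(Add(-8, -3), -1), Pow(Add(5, -3), -1), Add(8, Mul(-1, Pow(Add(-8, -3), 2)), Mul(-1, Add(-8, -3), Add(5, -3), Add(-146, -3))))), Rational(1, 2)) = Pow(Add(4732, Mul(Rational(1, 2), Pow(-11, -1), Pow(2, -1), Add(8, Mul(-1, Pow(-11, 2)), Mul(-1, -11, 2, -149)))), Rational(1, 2)) = Pow(Add(4732, Mul(Rational(1, 2), Rational(-1, 11), Rational(1, 2), Add(8, Mul(-1, 121), -3278))), Rational(1, 2)) = Pow(Add(4732, Mul(Rational(1, 2), Rational(-1, 11), Rational(1, 2), Add(8, -121, -3278))), Rational(1, 2)) = Pow(Add(4732, Mul(Rational(1, 2), Rational(-1, 11), Rational(1, 2), -3391)), Rational(1, 2)) = Pow(Add(4732, Rational(3391, 44)), Rational(1, 2)) = Pow(Rational(211599, 44), Rational(1, 2)) = Mul(Rational(3, 22), Pow(258621, Rational(1, 2)))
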